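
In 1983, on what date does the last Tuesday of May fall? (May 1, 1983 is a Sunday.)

May 31, 1983

May 1983 begins on a Sunday, so the first Tuesday is May 3 (2 days later).
May 1983 has 31 days. Adding weeks: 3, 10, 17, 24, 31 — the last one ≤ 31 is the 31st.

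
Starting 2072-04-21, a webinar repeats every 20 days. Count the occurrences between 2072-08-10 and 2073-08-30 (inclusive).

19

Occurrences land 20·i days after 2072-04-21 for i = 0, 1, 2, …
2072-08-10 is 111 days after the start; 111 ÷ 20 = 5 remainder 11; since the remainder is 11, round up to i = 6. First occurrence in the window: #7 on 2072-08-19 (6×20 = 120 days in).
2073-08-30 is 496 days after the start; 496 ÷ 20 = 24 remainder 16. Last occurrence in the window: #25 on 2073-08-14.
Occurrences #7 through #25: 19 in total.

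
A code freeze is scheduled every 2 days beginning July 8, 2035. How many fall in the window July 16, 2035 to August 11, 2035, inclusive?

Occurrences land 2·i days after July 8, 2035 for i = 0, 1, 2, …
July 16, 2035 is 8 days after the start; 8 ÷ 2 = 4 remainder 0. First occurrence in the window: #5 on July 16, 2035 (4×2 = 8 days in).
August 11, 2035 is 34 days after the start; 34 ÷ 2 = 17 remainder 0. Last occurrence in the window: #18 on August 11, 2035.
Occurrences #5 through #18: 14 in total.

14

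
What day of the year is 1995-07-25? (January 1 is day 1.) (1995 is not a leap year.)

Days in months before July: 31 + 28 + 31 + 30 + 31 + 30 = 181.
Plus 25 days into July → day 206.

206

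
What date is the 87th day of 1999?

January has 31 days (87 − 31 = 56 remain).
February has 28 days (56 − 28 = 28 remain).
28 into March → March 28.

March 28, 1999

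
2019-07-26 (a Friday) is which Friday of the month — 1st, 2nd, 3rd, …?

Day 26 falls in week ⌈26/7⌉ of the month.
Days 1–7 hold the 1st Friday, 8–14 the 2nd, 15–21 the 3rd, 22–28 the 4th, 29–31 the 5th.
26 is in the range for the 4th.

4th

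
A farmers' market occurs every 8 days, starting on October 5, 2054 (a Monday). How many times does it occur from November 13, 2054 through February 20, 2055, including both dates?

Occurrences land 8·i days after October 5, 2054 for i = 0, 1, 2, …
November 13, 2054 is 39 days after the start; 39 ÷ 8 = 4 remainder 7; since the remainder is 7, round up to i = 5. First occurrence in the window: #6 on November 14, 2054 (5×8 = 40 days in).
February 20, 2055 is 138 days after the start; 138 ÷ 8 = 17 remainder 2. Last occurrence in the window: #18 on February 18, 2055.
Occurrences #6 through #18: 13 in total.

13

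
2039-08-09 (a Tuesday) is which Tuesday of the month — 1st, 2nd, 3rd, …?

2nd

Day 9 falls in week ⌈9/7⌉ of the month.
Days 1–7 hold the 1st Tuesday, 8–14 the 2nd, 15–21 the 3rd, 22–28 the 4th, 29–31 the 5th.
9 is in the range for the 2nd.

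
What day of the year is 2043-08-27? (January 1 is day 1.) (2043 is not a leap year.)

Days in months before August: 31 + 28 + 31 + 30 + 31 + 30 + 31 = 212.
Plus 27 days into August → day 239.

239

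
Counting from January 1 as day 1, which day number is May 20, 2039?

140

Days in months before May: 31 + 28 + 31 + 30 = 120.
Plus 20 days into May → day 140.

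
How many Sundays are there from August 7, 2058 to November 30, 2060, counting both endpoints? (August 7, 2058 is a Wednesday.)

121

August 7, 2058 is a Wednesday; the first Sunday on or after it is August 11, 2058 (4 days later).
From August 11, 2058 to November 30, 2060: 142 + 365 + 335 = 842 days (rest of 2058, 2059, to November 30, 2060 in 2060).
842 ÷ 7 = 120 full weeks with remainder 2, so 120 more Sundays after the first → 121.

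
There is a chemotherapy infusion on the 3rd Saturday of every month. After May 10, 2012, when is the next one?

May 19, 2012

May 2012 starts on a Tuesday; its first Saturday is the 5th, so the 3rd Saturday is the 19th — May 19, 2012.
May 19, 2012 is after May 10, 2012, so that is the next one.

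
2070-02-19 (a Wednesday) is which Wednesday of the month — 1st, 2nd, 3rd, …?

3rd

Day 19 falls in week ⌈19/7⌉ of the month.
Days 1–7 hold the 1st Wednesday, 8–14 the 2nd, 15–21 the 3rd, 22–28 the 4th, 29–31 the 5th.
19 is in the range for the 3rd.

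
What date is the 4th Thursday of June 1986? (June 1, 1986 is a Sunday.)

June 1986 begins on a Sunday, so the first Thursday is June 5 (4 days later).
The 4th Thursday is 3 weeks later: 5 + 21 = 26.

June 26, 1986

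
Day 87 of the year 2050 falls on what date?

28 March 2050

January has 31 days (87 − 31 = 56 remain).
February has 28 days (56 − 28 = 28 remain).
28 into March → March 28.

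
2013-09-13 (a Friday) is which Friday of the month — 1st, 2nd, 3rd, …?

2nd

Day 13 falls in week ⌈13/7⌉ of the month.
Days 1–7 hold the 1st Friday, 8–14 the 2nd, 15–21 the 3rd, 22–28 the 4th, 29–31 the 5th.
13 is in the range for the 2nd.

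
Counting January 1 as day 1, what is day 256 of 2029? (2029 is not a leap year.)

13 September 2029

January has 31 days (256 − 31 = 225 remain).
February has 28 days (225 − 28 = 197 remain).
March has 31 days (197 − 31 = 166 remain).
April has 30 days (166 − 30 = 136 remain).
May has 31 days (136 − 31 = 105 remain).
June has 30 days (105 − 30 = 75 remain).
July has 31 days (75 − 31 = 44 remain).
August has 31 days (44 − 31 = 13 remain).
13 into September → September 13.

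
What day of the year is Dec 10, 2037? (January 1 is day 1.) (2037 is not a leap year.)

Days in months before Dec: 31 + 28 + 31 + 30 + 31 + 30 + 31 + 31 + 30 + 31 + 30 = 334.
Plus 10 days into Dec → day 344.

344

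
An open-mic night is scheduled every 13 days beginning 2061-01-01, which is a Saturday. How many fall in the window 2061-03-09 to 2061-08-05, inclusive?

11

Occurrences land 13·i days after 2061-01-01 for i = 0, 1, 2, …
2061-03-09 is 67 days after the start; 67 ÷ 13 = 5 remainder 2; since the remainder is 2, round up to i = 6. First occurrence in the window: #7 on 2061-03-20 (6×13 = 78 days in).
2061-08-05 is 216 days after the start; 216 ÷ 13 = 16 remainder 8. Last occurrence in the window: #17 on 2061-07-28.
Occurrences #7 through #17: 11 in total.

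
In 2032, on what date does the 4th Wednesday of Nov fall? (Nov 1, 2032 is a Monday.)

Nov 24, 2032

Nov 2032 begins on a Monday, so the first Wednesday is Nov 3 (2 days later).
The 4th Wednesday is 3 weeks later: 3 + 21 = 24.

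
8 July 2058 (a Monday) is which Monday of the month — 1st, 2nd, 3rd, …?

2nd

Day 8 falls in week ⌈8/7⌉ of the month.
Days 1–7 hold the 1st Monday, 8–14 the 2nd, 15–21 the 3rd, 22–28 the 4th, 29–31 the 5th.
8 is in the range for the 2nd.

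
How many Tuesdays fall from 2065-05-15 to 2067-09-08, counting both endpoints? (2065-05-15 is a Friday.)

2065-05-15 is a Friday; the first Tuesday on or after it is 2065-05-19 (4 days later).
From 2065-05-19 to 2067-09-08: 226 + 365 + 251 = 842 days (rest of 2065, 2066, to 2067-09-08 in 2067).
842 ÷ 7 = 120 full weeks with remainder 2, so 120 more Tuesdays after the first → 121.

121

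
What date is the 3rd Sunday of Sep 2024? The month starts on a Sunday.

Sep 2024 begins on a Sunday, so the first Sunday is Sep 1.
The 3rd Sunday is 2 weeks later: 1 + 14 = 15.

Sep 15, 2024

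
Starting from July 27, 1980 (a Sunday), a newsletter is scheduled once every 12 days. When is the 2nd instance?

The 2nd occurrence is 1 interval after the first: 1 × 12 = 12 days after July 27, 1980.
July has 31 days — 4 days to the end of July leaves 8.
8 days into August → August 8, 1980.

August 8, 1980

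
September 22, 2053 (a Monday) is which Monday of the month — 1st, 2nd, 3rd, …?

4th

Day 22 falls in week ⌈22/7⌉ of the month.
Days 1–7 hold the 1st Monday, 8–14 the 2nd, 15–21 the 3rd, 22–28 the 4th, 29–31 the 5th.
22 is in the range for the 4th.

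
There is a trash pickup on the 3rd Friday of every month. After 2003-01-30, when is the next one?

January 2003 starts on a Wednesday; its first Friday is the 3rd, so the 3rd Friday is the 17th — 2003-01-17.
That is not after 2003-01-30, so look at February 2003.
February 2003 starts on a Saturday; its first Friday is the 7th, so the 3rd Friday is the 21st — 2003-02-21.

2003-02-21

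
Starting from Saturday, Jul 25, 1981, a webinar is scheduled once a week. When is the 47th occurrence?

The 47th occurrence is 46 intervals after the first: 46 × 7 = 322 days after Jul 25, 1981.
Jul has 31 days — 6 days to the end of Jul leaves 316.
Aug has 31 days (285 left).
Sep has 30 days (255 left).
Oct has 31 days (224 left).
Nov has 30 days (194 left).
Dec has 31 days (163 left).
Jan has 31 days (132 left).
Feb has 28 days (104 left).
Mar has 31 days (73 left).
Apr has 30 days (43 left).
May has 31 days (12 left).
12 days into Jun → Jun 12, 1982.

Jun 12, 1982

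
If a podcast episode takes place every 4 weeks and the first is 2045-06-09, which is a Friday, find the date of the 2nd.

2045-07-07

The 2nd occurrence is 1 interval after the first: 1 × 28 = 28 days after 2045-06-09.
June has 30 days — 21 days to the end of June leaves 7.
7 days into July → 2045-07-07.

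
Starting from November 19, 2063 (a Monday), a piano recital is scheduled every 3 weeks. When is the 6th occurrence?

March 3, 2064

The 6th occurrence is 5 intervals after the first: 5 × 21 = 105 days after November 19, 2063.
November has 30 days — 11 days to the end of November leaves 94.
December has 31 days (63 left).
January has 31 days (32 left).
February has 29 days (3 left).
3 days into March → March 3, 2064.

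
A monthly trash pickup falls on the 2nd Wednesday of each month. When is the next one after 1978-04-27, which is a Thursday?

April 1978 starts on a Saturday; its first Wednesday is the 5th, so the 2nd Wednesday is the 12th — 1978-04-12.
That is not after 1978-04-27, so look at May 1978.
May 1978 starts on a Monday; its first Wednesday is the 3rd, so the 2nd Wednesday is the 10th — 1978-05-10.

1978-05-10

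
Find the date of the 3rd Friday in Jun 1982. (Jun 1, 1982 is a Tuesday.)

Jun 1982 begins on a Tuesday, so the first Friday is Jun 4 (3 days later).
The 3rd Friday is 2 weeks later: 4 + 14 = 18.

Jun 18, 1982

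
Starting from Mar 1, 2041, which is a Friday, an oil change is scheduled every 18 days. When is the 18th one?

Jan 1, 2042

The 18th occurrence is 17 intervals after the first: 17 × 18 = 306 days after Mar 1, 2041.
Mar has 31 days — 30 days to the end of Mar leaves 276.
Apr has 30 days (246 left).
May has 31 days (215 left).
Jun has 30 days (185 left).
Jul has 31 days (154 left).
Aug has 31 days (123 left).
Sep has 30 days (93 left).
Oct has 31 days (62 left).
Nov has 30 days (32 left).
Dec has 31 days (1 left).
1 day into Jan → Jan 1, 2042.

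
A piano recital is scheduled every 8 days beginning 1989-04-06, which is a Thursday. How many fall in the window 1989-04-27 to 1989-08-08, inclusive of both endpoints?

13

Occurrences land 8·i days after 1989-04-06 for i = 0, 1, 2, …
1989-04-27 is 21 days after the start; 21 ÷ 8 = 2 remainder 5; since the remainder is 5, round up to i = 3. First occurrence in the window: #4 on 1989-04-30 (3×8 = 24 days in).
1989-08-08 is 124 days after the start; 124 ÷ 8 = 15 remainder 4. Last occurrence in the window: #16 on 1989-08-04.
Occurrences #4 through #16: 13 in total.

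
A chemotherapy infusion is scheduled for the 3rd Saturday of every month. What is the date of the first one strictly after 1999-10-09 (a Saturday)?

October 1999 starts on a Friday; its first Saturday is the 2nd, so the 3rd Saturday is the 16th — 1999-10-16.
1999-10-16 is after 1999-10-09, so that is the next one.

1999-10-16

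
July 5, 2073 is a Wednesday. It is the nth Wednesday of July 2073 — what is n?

Day 5 falls in week ⌈5/7⌉ of the month.
Days 1–7 hold the 1st Wednesday, 8–14 the 2nd, 15–21 the 3rd, 22–28 the 4th, 29–31 the 5th.
5 is in the range for the 1st.

1st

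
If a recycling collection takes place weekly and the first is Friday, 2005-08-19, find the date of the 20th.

2005-12-30

The 20th occurrence is 19 intervals after the first: 19 × 7 = 133 days after 2005-08-19.
August has 31 days — 12 days to the end of August leaves 121.
September has 30 days (91 left).
October has 31 days (60 left).
November has 30 days (30 left).
30 days into December → 2005-12-30.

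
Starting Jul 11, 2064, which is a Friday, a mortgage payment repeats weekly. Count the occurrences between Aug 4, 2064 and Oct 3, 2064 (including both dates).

Occurrences land 7·i days after Jul 11, 2064 for i = 0, 1, 2, …
Aug 4, 2064 is 24 days after the start; 24 ÷ 7 = 3 remainder 3; since the remainder is 3, round up to i = 4. First occurrence in the window: #5 on Aug 8, 2064 (4×7 = 28 days in).
Oct 3, 2064 is 84 days after the start; 84 ÷ 7 = 12 remainder 0. Last occurrence in the window: #13 on Oct 3, 2064.
Occurrences #5 through #13: 9 in total.

9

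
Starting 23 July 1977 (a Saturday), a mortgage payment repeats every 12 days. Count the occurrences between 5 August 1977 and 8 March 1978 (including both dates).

Occurrences land 12·i days after 23 July 1977 for i = 0, 1, 2, …
5 August 1977 is 13 days after the start; 13 ÷ 12 = 1 remainder 1; since the remainder is 1, round up to i = 2. First occurrence in the window: #3 on 16 August 1977 (2×12 = 24 days in).
8 March 1978 is 228 days after the start; 228 ÷ 12 = 19 remainder 0. Last occurrence in the window: #20 on 8 March 1978.
Occurrences #3 through #20: 18 in total.

18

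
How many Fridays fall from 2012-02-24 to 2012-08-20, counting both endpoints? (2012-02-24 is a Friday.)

26

2012-02-24 is a Friday; the first Friday on or after it is 2012-02-24.
From 2012-02-24 to 2012-08-20: 5 + 31 + 30 + 31 + 30 + 31 + 20 = 178 days (rest of February, March, April, May, June, July, August).
178 ÷ 7 = 25 full weeks with remainder 3, so 25 more Fridays after the first → 26.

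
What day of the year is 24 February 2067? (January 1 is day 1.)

Days in months before February: 31 = 31.
Plus 24 days into February → day 55.

55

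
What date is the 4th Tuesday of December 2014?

The first Tuesday of December 2014 is December 2.
The 4th Tuesday is 3 weeks later: 2 + 21 = 23.

2014-12-23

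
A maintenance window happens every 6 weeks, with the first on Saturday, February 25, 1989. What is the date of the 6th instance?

September 23, 1989

The 6th occurrence is 5 intervals after the first: 5 × 42 = 210 days after February 25, 1989.
February has 28 days — 3 days to the end of February leaves 207.
March has 31 days (176 left).
April has 30 days (146 left).
May has 31 days (115 left).
June has 30 days (85 left).
July has 31 days (54 left).
August has 31 days (23 left).
23 days into September → September 23, 1989.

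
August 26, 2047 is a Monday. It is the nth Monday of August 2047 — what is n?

4th

Day 26 falls in week ⌈26/7⌉ of the month.
Days 1–7 hold the 1st Monday, 8–14 the 2nd, 15–21 the 3rd, 22–28 the 4th, 29–31 the 5th.
26 is in the range for the 4th.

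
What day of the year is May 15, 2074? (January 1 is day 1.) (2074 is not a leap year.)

Days in months before May: 31 + 28 + 31 + 30 = 120.
Plus 15 days into May → day 135.

135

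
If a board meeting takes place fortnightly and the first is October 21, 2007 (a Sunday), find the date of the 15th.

The 15th occurrence is 14 intervals after the first: 14 × 14 = 196 days after October 21, 2007.
October has 31 days — 10 days to the end of October leaves 186.
November has 30 days (156 left).
December has 31 days (125 left).
January has 31 days (94 left).
February has 29 days (65 left).
March has 31 days (34 left).
April has 30 days (4 left).
4 days into May → May 4, 2008.

May 4, 2008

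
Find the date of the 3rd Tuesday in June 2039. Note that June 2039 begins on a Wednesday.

June 2039 begins on a Wednesday, so the first Tuesday is June 7 (6 days later).
The 3rd Tuesday is 2 weeks later: 7 + 14 = 21.

2039-06-21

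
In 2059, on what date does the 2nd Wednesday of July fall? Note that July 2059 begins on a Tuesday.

July 2059 begins on a Tuesday, so the first Wednesday is July 2 (1 day later).
The 2nd Wednesday is 1 weeks later: 2 + 7 = 9.

2059-07-09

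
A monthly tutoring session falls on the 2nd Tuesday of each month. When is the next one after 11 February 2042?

February 2042 starts on a Saturday; its first Tuesday is the 4th, so the 2nd Tuesday is the 11th — 11 February 2042.
That is not after 11 February 2042, so look at March 2042.
March 2042 starts on a Saturday; its first Tuesday is the 4th, so the 2nd Tuesday is the 11th — 11 March 2042.

11 March 2042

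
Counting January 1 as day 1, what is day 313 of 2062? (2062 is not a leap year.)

January has 31 days (313 − 31 = 282 remain).
February has 28 days (282 − 28 = 254 remain).
March has 31 days (254 − 31 = 223 remain).
April has 30 days (223 − 30 = 193 remain).
May has 31 days (193 − 31 = 162 remain).
June has 30 days (162 − 30 = 132 remain).
July has 31 days (132 − 31 = 101 remain).
August has 31 days (101 − 31 = 70 remain).
September has 30 days (70 − 30 = 40 remain).
October has 31 days (40 − 31 = 9 remain).
9 into November → November 9.

2062-11-09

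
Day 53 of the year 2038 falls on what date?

Feb 22, 2038

Jan has 31 days (53 − 31 = 22 remain).
22 into Feb → Feb 22.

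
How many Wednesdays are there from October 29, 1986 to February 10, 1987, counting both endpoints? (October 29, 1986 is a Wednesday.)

October 29, 1986 is a Wednesday; the first Wednesday on or after it is October 29, 1986.
From October 29, 1986 to February 10, 1987: 2 + 30 + 31 + 31 + 10 = 104 days (rest of October, November, December, January, February).
104 ÷ 7 = 14 full weeks with remainder 6, so 14 more Wednesdays after the first → 15.

15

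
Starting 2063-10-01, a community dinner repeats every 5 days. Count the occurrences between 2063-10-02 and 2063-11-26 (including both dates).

Occurrences land 5·i days after 2063-10-01 for i = 0, 1, 2, …
2063-10-02 is 1 day after the start; 1 ÷ 5 = 0 remainder 1; since the remainder is 1, round up to i = 1. First occurrence in the window: #2 on 2063-10-06 (1×5 = 5 days in).
2063-11-26 is 56 days after the start; 56 ÷ 5 = 11 remainder 1. Last occurrence in the window: #12 on 2063-11-25.
Occurrences #2 through #12: 11 in total.

11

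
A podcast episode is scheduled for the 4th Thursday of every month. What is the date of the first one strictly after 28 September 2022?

September 2022 starts on a Thursday; its first Thursday is the 1st, so the 4th Thursday is the 22nd — 22 September 2022.
That is not after 28 September 2022, so look at October 2022.
October 2022 starts on a Saturday; its first Thursday is the 6th, so the 4th Thursday is the 27th — 27 October 2022.

27 October 2022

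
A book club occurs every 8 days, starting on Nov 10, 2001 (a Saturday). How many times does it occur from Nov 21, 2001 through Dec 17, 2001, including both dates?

Occurrences land 8·i days after Nov 10, 2001 for i = 0, 1, 2, …
Nov 21, 2001 is 11 days after the start; 11 ÷ 8 = 1 remainder 3; since the remainder is 3, round up to i = 2. First occurrence in the window: #3 on Nov 26, 2001 (2×8 = 16 days in).
Dec 17, 2001 is 37 days after the start; 37 ÷ 8 = 4 remainder 5. Last occurrence in the window: #5 on Dec 12, 2001.
Occurrences #3 through #5: 3 in total.

3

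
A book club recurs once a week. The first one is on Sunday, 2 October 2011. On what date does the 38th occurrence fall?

The 38th occurrence is 37 intervals after the first: 37 × 7 = 259 days after 2 October 2011.
October has 31 days — 29 days to the end of October leaves 230.
November has 30 days (200 left).
December has 31 days (169 left).
January has 31 days (138 left).
February has 29 days (109 left).
March has 31 days (78 left).
April has 30 days (48 left).
May has 31 days (17 left).
17 days into June → 17 June 2012.

17 June 2012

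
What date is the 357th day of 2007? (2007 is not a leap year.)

2007-12-23

January has 31 days (357 − 31 = 326 remain).
February has 28 days (326 − 28 = 298 remain).
March has 31 days (298 − 31 = 267 remain).
April has 30 days (267 − 30 = 237 remain).
May has 31 days (237 − 31 = 206 remain).
June has 30 days (206 − 30 = 176 remain).
July has 31 days (176 − 31 = 145 remain).
August has 31 days (145 − 31 = 114 remain).
September has 30 days (114 − 30 = 84 remain).
October has 31 days (84 − 31 = 53 remain).
November has 30 days (53 − 30 = 23 remain).
23 into December → December 23.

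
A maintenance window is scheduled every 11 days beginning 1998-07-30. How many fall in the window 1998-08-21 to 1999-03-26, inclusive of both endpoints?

Occurrences land 11·i days after 1998-07-30 for i = 0, 1, 2, …
1998-08-21 is 22 days after the start; 22 ÷ 11 = 2 remainder 0. First occurrence in the window: #3 on 1998-08-21 (2×11 = 22 days in).
1999-03-26 is 239 days after the start; 239 ÷ 11 = 21 remainder 8. Last occurrence in the window: #22 on 1999-03-18.
Occurrences #3 through #22: 20 in total.

20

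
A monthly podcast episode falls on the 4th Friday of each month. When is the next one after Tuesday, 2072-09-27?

September 2072 starts on a Thursday; its first Friday is the 2nd, so the 4th Friday is the 23rd — 2072-09-23.
That is not after 2072-09-27, so look at October 2072.
October 2072 starts on a Saturday; its first Friday is the 7th, so the 4th Friday is the 28th — 2072-10-28.

2072-10-28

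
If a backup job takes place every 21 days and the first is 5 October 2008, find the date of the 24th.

31 January 2010

The 24th occurrence is 23 intervals after the first: 23 × 21 = 483 days after 5 October 2008.
October has 31 days — 26 days to the end of October leaves 457.
From end of October to end of 2008 is 61 days (396 left).
2009 has 365 days (31 left).
31 days into January → 31 January 2010.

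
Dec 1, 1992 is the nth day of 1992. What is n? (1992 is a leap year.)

Days in months before Dec: 31 + 29 + 31 + 30 + 31 + 30 + 31 + 31 + 30 + 31 + 30 = 335.
Plus 1 day into Dec → day 336.

336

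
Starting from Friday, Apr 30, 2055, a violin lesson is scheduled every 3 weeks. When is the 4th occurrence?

The 4th occurrence is 3 intervals after the first: 3 × 21 = 63 days after Apr 30, 2055.
Apr has 30 days — 0 days to the end of Apr leaves 63.
May has 31 days (32 left).
Jun has 30 days (2 left).
2 days into Jul → Jul 2, 2055.

Jul 2, 2055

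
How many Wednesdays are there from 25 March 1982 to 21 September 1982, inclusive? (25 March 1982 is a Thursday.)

25 March 1982 is a Thursday; the first Wednesday on or after it is 31 March 1982 (6 days later).
From 31 March 1982 to 21 September 1982: 0 + 30 + 31 + 30 + 31 + 31 + 21 = 174 days (rest of March, April, May, June, July, August, September).
174 ÷ 7 = 24 full weeks with remainder 6, so 24 more Wednesdays after the first → 25.

25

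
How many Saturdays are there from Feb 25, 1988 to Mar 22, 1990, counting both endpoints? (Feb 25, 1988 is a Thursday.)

108

Feb 25, 1988 is a Thursday; the first Saturday on or after it is Feb 27, 1988 (2 days later).
From Feb 27, 1988 to Mar 22, 1990: 308 + 365 + 81 = 754 days (rest of 1988, 1989, to Mar 22, 1990 in 1990).
754 ÷ 7 = 107 full weeks with remainder 5, so 107 more Saturdays after the first → 108.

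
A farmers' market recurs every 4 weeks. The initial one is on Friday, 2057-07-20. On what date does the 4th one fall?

The 4th occurrence is 3 intervals after the first: 3 × 28 = 84 days after 2057-07-20.
July has 31 days — 11 days to the end of July leaves 73.
August has 31 days (42 left).
September has 30 days (12 left).
12 days into October → 2057-10-12.

2057-10-12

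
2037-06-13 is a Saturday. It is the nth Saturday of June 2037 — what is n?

2nd

Day 13 falls in week ⌈13/7⌉ of the month.
Days 1–7 hold the 1st Saturday, 8–14 the 2nd, 15–21 the 3rd, 22–28 the 4th, 29–31 the 5th.
13 is in the range for the 2nd.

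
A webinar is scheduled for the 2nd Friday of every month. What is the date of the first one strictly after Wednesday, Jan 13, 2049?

Jan 2049 starts on a Friday; its first Friday is the 1st, so the 2nd Friday is the 8th — Jan 8, 2049.
That is not after Jan 13, 2049, so look at Feb 2049.
Feb 2049 starts on a Monday; its first Friday is the 5th, so the 2nd Friday is the 12th — Feb 12, 2049.

Feb 12, 2049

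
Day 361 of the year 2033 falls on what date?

27 December 2033

January has 31 days (361 − 31 = 330 remain).
February has 28 days (330 − 28 = 302 remain).
March has 31 days (302 − 31 = 271 remain).
April has 30 days (271 − 30 = 241 remain).
May has 31 days (241 − 31 = 210 remain).
June has 30 days (210 − 30 = 180 remain).
July has 31 days (180 − 31 = 149 remain).
August has 31 days (149 − 31 = 118 remain).
September has 30 days (118 − 30 = 88 remain).
October has 31 days (88 − 31 = 57 remain).
November has 30 days (57 − 30 = 27 remain).
27 into December → December 27.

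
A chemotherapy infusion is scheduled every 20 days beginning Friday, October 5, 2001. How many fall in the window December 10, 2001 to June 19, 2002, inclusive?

9

Occurrences land 20·i days after October 5, 2001 for i = 0, 1, 2, …
December 10, 2001 is 66 days after the start; 66 ÷ 20 = 3 remainder 6; since the remainder is 6, round up to i = 4. First occurrence in the window: #5 on December 24, 2001 (4×20 = 80 days in).
June 19, 2002 is 257 days after the start; 257 ÷ 20 = 12 remainder 17. Last occurrence in the window: #13 on June 2, 2002.
Occurrences #5 through #13: 9 in total.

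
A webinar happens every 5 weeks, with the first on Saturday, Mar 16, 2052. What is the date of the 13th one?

May 10, 2053

The 13th occurrence is 12 intervals after the first: 12 × 35 = 420 days after Mar 16, 2052.
Mar has 31 days — 15 days to the end of Mar leaves 405.
From end of Mar to end of 2052 is 275 days (130 left).
Jan has 31 days (99 left).
Feb has 28 days (71 left).
Mar has 31 days (40 left).
Apr has 30 days (10 left).
10 days into May → May 10, 2053.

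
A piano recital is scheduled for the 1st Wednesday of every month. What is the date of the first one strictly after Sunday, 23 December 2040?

December 2040 starts on a Saturday, so its 1st Wednesday is 5 December 2040 (4 days in).
That is not after 23 December 2040, so look at January 2041.
January 2041 starts on a Tuesday, so its 1st Wednesday is 2 January 2041 (1 day in).

2 January 2041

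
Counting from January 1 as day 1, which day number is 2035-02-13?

44

Days in months before February: 31 = 31.
Plus 13 days into February → day 44.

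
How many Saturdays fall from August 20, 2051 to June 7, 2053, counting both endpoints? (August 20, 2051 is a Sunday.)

94

August 20, 2051 is a Sunday; the first Saturday on or after it is August 26, 2051 (6 days later).
From August 26, 2051 to June 7, 2053: 127 + 366 + 158 = 651 days (rest of 2051, 2052, to June 7, 2053 in 2053).
651 ÷ 7 = 93 full weeks with remainder 0, so 93 more Saturdays after the first → 94.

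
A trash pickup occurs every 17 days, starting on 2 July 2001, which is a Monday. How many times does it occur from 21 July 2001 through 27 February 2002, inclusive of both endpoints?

13

Occurrences land 17·i days after 2 July 2001 for i = 0, 1, 2, …
21 July 2001 is 19 days after the start; 19 ÷ 17 = 1 remainder 2; since the remainder is 2, round up to i = 2. First occurrence in the window: #3 on 5 August 2001 (2×17 = 34 days in).
27 February 2002 is 240 days after the start; 240 ÷ 17 = 14 remainder 2. Last occurrence in the window: #15 on 25 February 2002.
Occurrences #3 through #15: 13 in total.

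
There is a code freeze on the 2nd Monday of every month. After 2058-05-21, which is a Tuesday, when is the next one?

2058-06-10

May 2058 starts on a Wednesday; its first Monday is the 6th, so the 2nd Monday is the 13th — 2058-05-13.
That is not after 2058-05-21, so look at June 2058.
June 2058 starts on a Saturday; its first Monday is the 3rd, so the 2nd Monday is the 10th — 2058-06-10.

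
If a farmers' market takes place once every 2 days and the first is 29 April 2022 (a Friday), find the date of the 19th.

The 19th occurrence is 18 intervals after the first: 18 × 2 = 36 days after 29 April 2022.
April has 30 days — 1 day to the end of April leaves 35.
May has 31 days (4 left).
4 days into June → 4 June 2022.

4 June 2022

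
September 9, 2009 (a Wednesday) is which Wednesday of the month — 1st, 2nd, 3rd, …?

2nd

Day 9 falls in week ⌈9/7⌉ of the month.
Days 1–7 hold the 1st Wednesday, 8–14 the 2nd, 15–21 the 3rd, 22–28 the 4th, 29–31 the 5th.
9 is in the range for the 2nd.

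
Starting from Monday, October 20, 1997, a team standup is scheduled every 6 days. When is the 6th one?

The 6th occurrence is 5 intervals after the first: 5 × 6 = 30 days after October 20, 1997.
October has 31 days — 11 days to the end of October leaves 19.
19 days into November → November 19, 1997.

November 19, 1997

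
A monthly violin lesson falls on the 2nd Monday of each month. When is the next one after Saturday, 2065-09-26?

2065-10-12

September 2065 starts on a Tuesday; its first Monday is the 7th, so the 2nd Monday is the 14th — 2065-09-14.
That is not after 2065-09-26, so look at October 2065.
October 2065 starts on a Thursday; its first Monday is the 5th, so the 2nd Monday is the 12th — 2065-10-12.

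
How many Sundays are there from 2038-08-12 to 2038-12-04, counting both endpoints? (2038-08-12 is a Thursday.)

2038-08-12 is a Thursday; the first Sunday on or after it is 2038-08-15 (3 days later).
From 2038-08-15 to 2038-12-04: 16 + 30 + 31 + 30 + 4 = 111 days (rest of August, September, October, November, December).
111 ÷ 7 = 15 full weeks with remainder 6, so 15 more Sundays after the first → 16.

16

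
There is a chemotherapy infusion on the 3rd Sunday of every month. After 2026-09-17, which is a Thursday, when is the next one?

September 2026 starts on a Tuesday; its first Sunday is the 6th, so the 3rd Sunday is the 20th — 2026-09-20.
2026-09-20 is after 2026-09-17, so that is the next one.

2026-09-20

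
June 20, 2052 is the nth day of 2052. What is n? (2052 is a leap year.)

Days in months before June: 31 + 29 + 31 + 30 + 31 = 152.
Plus 20 days into June → day 172.

172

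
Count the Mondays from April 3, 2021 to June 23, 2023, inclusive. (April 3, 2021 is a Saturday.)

116

April 3, 2021 is a Saturday; the first Monday on or after it is April 5, 2021 (2 days later).
From April 5, 2021 to June 23, 2023: 270 + 365 + 174 = 809 days (rest of 2021, 2022, to June 23, 2023 in 2023).
809 ÷ 7 = 115 full weeks with remainder 4, so 115 more Mondays after the first → 116.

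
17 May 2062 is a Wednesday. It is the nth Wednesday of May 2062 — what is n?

3rd

Day 17 falls in week ⌈17/7⌉ of the month.
Days 1–7 hold the 1st Wednesday, 8–14 the 2nd, 15–21 the 3rd, 22–28 the 4th, 29–31 the 5th.
17 is in the range for the 3rd.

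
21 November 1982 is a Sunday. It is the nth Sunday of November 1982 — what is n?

Day 21 falls in week ⌈21/7⌉ of the month.
Days 1–7 hold the 1st Sunday, 8–14 the 2nd, 15–21 the 3rd, 22–28 the 4th, 29–31 the 5th.
21 is in the range for the 3rd.

3rd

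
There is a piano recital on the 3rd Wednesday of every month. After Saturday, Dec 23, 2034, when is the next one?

Jan 17, 2035

Dec 2034 starts on a Friday; its first Wednesday is the 6th, so the 3rd Wednesday is the 20th — Dec 20, 2034.
That is not after Dec 23, 2034, so look at Jan 2035.
Jan 2035 starts on a Monday; its first Wednesday is the 3rd, so the 3rd Wednesday is the 17th — Jan 17, 2035.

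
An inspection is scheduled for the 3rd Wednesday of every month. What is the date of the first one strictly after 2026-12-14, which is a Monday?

December 2026 starts on a Tuesday; its first Wednesday is the 2nd, so the 3rd Wednesday is the 16th — 2026-12-16.
2026-12-16 is after 2026-12-14, so that is the next one.

2026-12-16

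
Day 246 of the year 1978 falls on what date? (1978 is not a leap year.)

3 September 1978

January has 31 days (246 − 31 = 215 remain).
February has 28 days (215 − 28 = 187 remain).
March has 31 days (187 − 31 = 156 remain).
April has 30 days (156 − 30 = 126 remain).
May has 31 days (126 − 31 = 95 remain).
June has 30 days (95 − 30 = 65 remain).
July has 31 days (65 − 31 = 34 remain).
August has 31 days (34 − 31 = 3 remain).
3 into September → September 3.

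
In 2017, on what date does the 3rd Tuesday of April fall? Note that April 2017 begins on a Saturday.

18 April 2017

April 2017 begins on a Saturday, so the first Tuesday is April 4 (3 days later).
The 3rd Tuesday is 2 weeks later: 4 + 14 = 18.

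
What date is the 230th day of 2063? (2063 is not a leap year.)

January has 31 days (230 − 31 = 199 remain).
February has 28 days (199 − 28 = 171 remain).
March has 31 days (171 − 31 = 140 remain).
April has 30 days (140 − 30 = 110 remain).
May has 31 days (110 − 31 = 79 remain).
June has 30 days (79 − 30 = 49 remain).
July has 31 days (49 − 31 = 18 remain).
18 into August → August 18.

August 18, 2063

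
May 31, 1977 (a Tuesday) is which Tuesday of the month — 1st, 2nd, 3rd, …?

5th

Day 31 falls in week ⌈31/7⌉ of the month.
Days 1–7 hold the 1st Tuesday, 8–14 the 2nd, 15–21 the 3rd, 22–28 the 4th, 29–31 the 5th.
31 is in the range for the 5th.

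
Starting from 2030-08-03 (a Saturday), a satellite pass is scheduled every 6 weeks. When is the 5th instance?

2031-01-18

The 5th occurrence is 4 intervals after the first: 4 × 42 = 168 days after 2030-08-03.
August has 31 days — 28 days to the end of August leaves 140.
September has 30 days (110 left).
October has 31 days (79 left).
November has 30 days (49 left).
December has 31 days (18 left).
18 days into January → 2031-01-18.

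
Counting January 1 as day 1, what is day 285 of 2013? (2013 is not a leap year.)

January has 31 days (285 − 31 = 254 remain).
February has 28 days (254 − 28 = 226 remain).
March has 31 days (226 − 31 = 195 remain).
April has 30 days (195 − 30 = 165 remain).
May has 31 days (165 − 31 = 134 remain).
June has 30 days (134 − 30 = 104 remain).
July has 31 days (104 − 31 = 73 remain).
August has 31 days (73 − 31 = 42 remain).
September has 30 days (42 − 30 = 12 remain).
12 into October → October 12.

October 12, 2013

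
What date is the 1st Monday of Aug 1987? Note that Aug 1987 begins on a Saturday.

Aug 1987 begins on a Saturday, so the first Monday is Aug 3 (2 days later).

Aug 3, 1987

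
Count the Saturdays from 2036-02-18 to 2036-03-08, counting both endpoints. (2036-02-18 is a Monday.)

3

2036-02-18 is a Monday; the first Saturday on or after it is 2036-02-23 (5 days later).
From 2036-02-23 to 2036-03-08: 6 + 8 = 14 days (rest of February, March).
14 ÷ 7 = 2 full weeks with remainder 0, so 2 more Saturdays after the first → 3.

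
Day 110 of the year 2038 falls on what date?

Apr 20, 2038

Jan has 31 days (110 − 31 = 79 remain).
Feb has 28 days (79 − 28 = 51 remain).
Mar has 31 days (51 − 31 = 20 remain).
20 into Apr → Apr 20.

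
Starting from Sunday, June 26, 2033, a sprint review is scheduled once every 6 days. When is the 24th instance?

November 11, 2033

The 24th occurrence is 23 intervals after the first: 23 × 6 = 138 days after June 26, 2033.
June has 30 days — 4 days to the end of June leaves 134.
July has 31 days (103 left).
August has 31 days (72 left).
September has 30 days (42 left).
October has 31 days (11 left).
11 days into November → November 11, 2033.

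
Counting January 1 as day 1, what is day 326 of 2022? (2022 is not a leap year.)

January has 31 days (326 − 31 = 295 remain).
February has 28 days (295 − 28 = 267 remain).
March has 31 days (267 − 31 = 236 remain).
April has 30 days (236 − 30 = 206 remain).
May has 31 days (206 − 31 = 175 remain).
June has 30 days (175 − 30 = 145 remain).
July has 31 days (145 − 31 = 114 remain).
August has 31 days (114 − 31 = 83 remain).
September has 30 days (83 − 30 = 53 remain).
October has 31 days (53 − 31 = 22 remain).
22 into November → November 22.

2022-11-22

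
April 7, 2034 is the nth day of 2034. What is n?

Days in months before April: 31 + 28 + 31 = 90.
Plus 7 days into April → day 97.

97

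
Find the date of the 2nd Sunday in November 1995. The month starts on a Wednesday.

12 November 1995

November 1995 begins on a Wednesday, so the first Sunday is November 5 (4 days later).
The 2nd Sunday is 1 weeks later: 5 + 7 = 12.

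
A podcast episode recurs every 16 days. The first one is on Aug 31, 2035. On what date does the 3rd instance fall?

Oct 2, 2035

The 3rd occurrence is 2 intervals after the first: 2 × 16 = 32 days after Aug 31, 2035.
Aug has 31 days — 0 days to the end of Aug leaves 32.
Sep has 30 days (2 left).
2 days into Oct → Oct 2, 2035.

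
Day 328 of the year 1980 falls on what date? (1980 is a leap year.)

January has 31 days (328 − 31 = 297 remain).
February has 29 days (297 − 29 = 268 remain).
March has 31 days (268 − 31 = 237 remain).
April has 30 days (237 − 30 = 207 remain).
May has 31 days (207 − 31 = 176 remain).
June has 30 days (176 − 30 = 146 remain).
July has 31 days (146 − 31 = 115 remain).
August has 31 days (115 − 31 = 84 remain).
September has 30 days (84 − 30 = 54 remain).
October has 31 days (54 − 31 = 23 remain).
23 into November → November 23.

23 November 1980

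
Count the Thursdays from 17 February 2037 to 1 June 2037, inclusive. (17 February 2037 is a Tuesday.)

15

17 February 2037 is a Tuesday; the first Thursday on or after it is 19 February 2037 (2 days later).
From 19 February 2037 to 1 June 2037: 9 + 31 + 30 + 31 + 1 = 102 days (rest of February, March, April, May, June).
102 ÷ 7 = 14 full weeks with remainder 4, so 14 more Thursdays after the first → 15.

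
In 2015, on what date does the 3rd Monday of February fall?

16 February 2015

February 2015 begins on a Sunday, so the first Monday is February 2 (1 day later).
The 3rd Monday is 2 weeks later: 2 + 14 = 16.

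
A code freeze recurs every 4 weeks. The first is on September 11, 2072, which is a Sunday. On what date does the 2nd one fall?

The 2nd occurrence is 1 interval after the first: 1 × 28 = 28 days after September 11, 2072.
September has 30 days — 19 days to the end of September leaves 9.
9 days into October → October 9, 2072.

October 9, 2072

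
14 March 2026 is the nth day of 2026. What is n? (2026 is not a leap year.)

Days in months before March: 31 + 28 = 59.
Plus 14 days into March → day 73.

73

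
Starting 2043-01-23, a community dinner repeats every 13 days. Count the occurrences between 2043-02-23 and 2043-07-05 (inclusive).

10

Occurrences land 13·i days after 2043-01-23 for i = 0, 1, 2, …
2043-02-23 is 31 days after the start; 31 ÷ 13 = 2 remainder 5; since the remainder is 5, round up to i = 3. First occurrence in the window: #4 on 2043-03-03 (3×13 = 39 days in).
2043-07-05 is 163 days after the start; 163 ÷ 13 = 12 remainder 7. Last occurrence in the window: #13 on 2043-06-28.
Occurrences #4 through #13: 10 in total.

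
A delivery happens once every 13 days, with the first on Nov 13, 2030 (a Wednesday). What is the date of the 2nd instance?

Nov 26, 2030

The 2nd occurrence is 1 interval after the first: 1 × 13 = 13 days after Nov 13, 2030.
13 days later is Nov 26, 2030.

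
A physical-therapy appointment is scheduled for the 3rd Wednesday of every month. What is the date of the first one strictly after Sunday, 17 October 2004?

October 2004 starts on a Friday; its first Wednesday is the 6th, so the 3rd Wednesday is the 20th — 20 October 2004.
20 October 2004 is after 17 October 2004, so that is the next one.

20 October 2004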